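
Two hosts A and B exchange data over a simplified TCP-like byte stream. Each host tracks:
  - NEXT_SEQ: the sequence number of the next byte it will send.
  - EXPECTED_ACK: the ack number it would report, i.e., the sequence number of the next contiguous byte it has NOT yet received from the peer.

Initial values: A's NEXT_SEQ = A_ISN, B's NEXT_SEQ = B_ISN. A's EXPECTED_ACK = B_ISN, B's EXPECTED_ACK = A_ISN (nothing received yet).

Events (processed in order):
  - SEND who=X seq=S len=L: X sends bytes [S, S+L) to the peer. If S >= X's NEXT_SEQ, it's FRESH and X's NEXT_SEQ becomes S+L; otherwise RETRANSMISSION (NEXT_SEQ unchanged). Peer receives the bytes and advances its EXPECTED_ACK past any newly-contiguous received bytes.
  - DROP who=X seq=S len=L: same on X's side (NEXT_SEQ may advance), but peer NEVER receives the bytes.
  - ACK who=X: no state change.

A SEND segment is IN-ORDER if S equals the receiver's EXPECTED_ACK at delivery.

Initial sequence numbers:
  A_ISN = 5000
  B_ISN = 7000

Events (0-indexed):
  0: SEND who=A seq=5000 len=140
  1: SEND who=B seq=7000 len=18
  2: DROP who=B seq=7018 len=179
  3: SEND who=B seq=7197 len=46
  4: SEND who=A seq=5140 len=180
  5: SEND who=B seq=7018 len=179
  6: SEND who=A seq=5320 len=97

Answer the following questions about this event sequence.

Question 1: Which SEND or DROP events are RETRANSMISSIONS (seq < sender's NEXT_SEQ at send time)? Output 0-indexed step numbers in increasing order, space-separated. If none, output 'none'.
Answer: 5

Derivation:
Step 0: SEND seq=5000 -> fresh
Step 1: SEND seq=7000 -> fresh
Step 2: DROP seq=7018 -> fresh
Step 3: SEND seq=7197 -> fresh
Step 4: SEND seq=5140 -> fresh
Step 5: SEND seq=7018 -> retransmit
Step 6: SEND seq=5320 -> fresh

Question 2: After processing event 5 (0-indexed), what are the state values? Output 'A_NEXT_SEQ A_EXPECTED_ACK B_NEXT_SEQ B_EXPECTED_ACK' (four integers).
After event 0: A_seq=5140 A_ack=7000 B_seq=7000 B_ack=5140
After event 1: A_seq=5140 A_ack=7018 B_seq=7018 B_ack=5140
After event 2: A_seq=5140 A_ack=7018 B_seq=7197 B_ack=5140
After event 3: A_seq=5140 A_ack=7018 B_seq=7243 B_ack=5140
After event 4: A_seq=5320 A_ack=7018 B_seq=7243 B_ack=5320
After event 5: A_seq=5320 A_ack=7243 B_seq=7243 B_ack=5320

5320 7243 7243 5320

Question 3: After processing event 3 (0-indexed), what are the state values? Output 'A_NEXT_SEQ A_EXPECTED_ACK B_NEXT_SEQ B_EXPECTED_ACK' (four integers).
After event 0: A_seq=5140 A_ack=7000 B_seq=7000 B_ack=5140
After event 1: A_seq=5140 A_ack=7018 B_seq=7018 B_ack=5140
After event 2: A_seq=5140 A_ack=7018 B_seq=7197 B_ack=5140
After event 3: A_seq=5140 A_ack=7018 B_seq=7243 B_ack=5140

5140 7018 7243 5140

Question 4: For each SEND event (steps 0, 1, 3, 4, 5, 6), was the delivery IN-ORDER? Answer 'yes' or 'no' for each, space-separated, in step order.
Answer: yes yes no yes yes yes

Derivation:
Step 0: SEND seq=5000 -> in-order
Step 1: SEND seq=7000 -> in-order
Step 3: SEND seq=7197 -> out-of-order
Step 4: SEND seq=5140 -> in-order
Step 5: SEND seq=7018 -> in-order
Step 6: SEND seq=5320 -> in-order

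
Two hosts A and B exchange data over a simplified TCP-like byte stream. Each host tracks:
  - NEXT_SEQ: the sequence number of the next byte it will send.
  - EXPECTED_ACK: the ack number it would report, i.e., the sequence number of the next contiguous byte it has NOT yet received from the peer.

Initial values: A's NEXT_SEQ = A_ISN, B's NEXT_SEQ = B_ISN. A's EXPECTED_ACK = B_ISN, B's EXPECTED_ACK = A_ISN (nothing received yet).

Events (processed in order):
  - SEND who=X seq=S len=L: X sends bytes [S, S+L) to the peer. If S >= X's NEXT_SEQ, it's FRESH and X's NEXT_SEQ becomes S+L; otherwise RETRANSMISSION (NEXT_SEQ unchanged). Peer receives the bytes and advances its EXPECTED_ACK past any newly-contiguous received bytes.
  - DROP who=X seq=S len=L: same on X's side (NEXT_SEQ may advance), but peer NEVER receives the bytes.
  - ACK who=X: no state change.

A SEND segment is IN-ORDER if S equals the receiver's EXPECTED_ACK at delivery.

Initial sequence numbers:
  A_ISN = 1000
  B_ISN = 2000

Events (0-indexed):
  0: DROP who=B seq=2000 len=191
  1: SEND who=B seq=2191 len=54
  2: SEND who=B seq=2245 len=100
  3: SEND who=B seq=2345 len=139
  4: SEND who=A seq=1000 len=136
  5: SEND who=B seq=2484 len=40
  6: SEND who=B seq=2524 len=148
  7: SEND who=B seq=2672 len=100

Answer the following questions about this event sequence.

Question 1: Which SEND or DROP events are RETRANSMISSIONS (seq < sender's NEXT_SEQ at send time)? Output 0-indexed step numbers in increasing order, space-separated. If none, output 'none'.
Answer: none

Derivation:
Step 0: DROP seq=2000 -> fresh
Step 1: SEND seq=2191 -> fresh
Step 2: SEND seq=2245 -> fresh
Step 3: SEND seq=2345 -> fresh
Step 4: SEND seq=1000 -> fresh
Step 5: SEND seq=2484 -> fresh
Step 6: SEND seq=2524 -> fresh
Step 7: SEND seq=2672 -> fresh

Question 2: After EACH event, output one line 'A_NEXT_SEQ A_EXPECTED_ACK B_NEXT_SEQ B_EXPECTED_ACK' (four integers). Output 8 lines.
1000 2000 2191 1000
1000 2000 2245 1000
1000 2000 2345 1000
1000 2000 2484 1000
1136 2000 2484 1136
1136 2000 2524 1136
1136 2000 2672 1136
1136 2000 2772 1136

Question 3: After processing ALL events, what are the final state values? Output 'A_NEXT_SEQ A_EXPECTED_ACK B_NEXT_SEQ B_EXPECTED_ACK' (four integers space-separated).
After event 0: A_seq=1000 A_ack=2000 B_seq=2191 B_ack=1000
After event 1: A_seq=1000 A_ack=2000 B_seq=2245 B_ack=1000
After event 2: A_seq=1000 A_ack=2000 B_seq=2345 B_ack=1000
After event 3: A_seq=1000 A_ack=2000 B_seq=2484 B_ack=1000
After event 4: A_seq=1136 A_ack=2000 B_seq=2484 B_ack=1136
After event 5: A_seq=1136 A_ack=2000 B_seq=2524 B_ack=1136
After event 6: A_seq=1136 A_ack=2000 B_seq=2672 B_ack=1136
After event 7: A_seq=1136 A_ack=2000 B_seq=2772 B_ack=1136

Answer: 1136 2000 2772 1136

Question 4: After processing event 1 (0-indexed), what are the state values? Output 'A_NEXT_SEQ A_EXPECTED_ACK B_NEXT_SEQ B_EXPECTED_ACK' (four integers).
After event 0: A_seq=1000 A_ack=2000 B_seq=2191 B_ack=1000
After event 1: A_seq=1000 A_ack=2000 B_seq=2245 B_ack=1000

1000 2000 2245 1000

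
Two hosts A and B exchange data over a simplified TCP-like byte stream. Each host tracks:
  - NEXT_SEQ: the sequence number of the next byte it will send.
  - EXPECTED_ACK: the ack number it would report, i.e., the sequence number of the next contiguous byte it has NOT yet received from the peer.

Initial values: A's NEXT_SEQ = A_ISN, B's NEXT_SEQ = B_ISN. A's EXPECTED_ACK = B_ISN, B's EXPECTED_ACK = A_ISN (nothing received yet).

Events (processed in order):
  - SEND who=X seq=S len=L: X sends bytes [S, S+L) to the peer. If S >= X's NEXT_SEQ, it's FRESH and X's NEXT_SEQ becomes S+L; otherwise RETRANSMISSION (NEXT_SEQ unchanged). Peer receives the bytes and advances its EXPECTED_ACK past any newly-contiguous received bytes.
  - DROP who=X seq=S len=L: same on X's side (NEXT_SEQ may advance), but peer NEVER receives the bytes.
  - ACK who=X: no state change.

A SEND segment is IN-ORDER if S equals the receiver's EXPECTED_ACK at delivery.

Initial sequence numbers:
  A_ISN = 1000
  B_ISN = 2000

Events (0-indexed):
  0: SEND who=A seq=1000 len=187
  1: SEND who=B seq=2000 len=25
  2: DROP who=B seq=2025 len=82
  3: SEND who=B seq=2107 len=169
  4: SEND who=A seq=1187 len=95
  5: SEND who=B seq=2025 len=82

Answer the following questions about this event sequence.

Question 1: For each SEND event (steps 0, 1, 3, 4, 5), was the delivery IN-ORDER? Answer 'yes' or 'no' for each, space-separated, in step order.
Step 0: SEND seq=1000 -> in-order
Step 1: SEND seq=2000 -> in-order
Step 3: SEND seq=2107 -> out-of-order
Step 4: SEND seq=1187 -> in-order
Step 5: SEND seq=2025 -> in-order

Answer: yes yes no yes yes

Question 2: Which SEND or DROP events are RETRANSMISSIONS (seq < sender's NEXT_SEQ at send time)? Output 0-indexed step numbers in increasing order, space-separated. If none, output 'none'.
Step 0: SEND seq=1000 -> fresh
Step 1: SEND seq=2000 -> fresh
Step 2: DROP seq=2025 -> fresh
Step 3: SEND seq=2107 -> fresh
Step 4: SEND seq=1187 -> fresh
Step 5: SEND seq=2025 -> retransmit

Answer: 5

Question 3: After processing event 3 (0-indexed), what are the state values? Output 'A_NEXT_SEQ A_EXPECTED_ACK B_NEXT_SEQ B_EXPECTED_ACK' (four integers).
After event 0: A_seq=1187 A_ack=2000 B_seq=2000 B_ack=1187
After event 1: A_seq=1187 A_ack=2025 B_seq=2025 B_ack=1187
After event 2: A_seq=1187 A_ack=2025 B_seq=2107 B_ack=1187
After event 3: A_seq=1187 A_ack=2025 B_seq=2276 B_ack=1187

1187 2025 2276 1187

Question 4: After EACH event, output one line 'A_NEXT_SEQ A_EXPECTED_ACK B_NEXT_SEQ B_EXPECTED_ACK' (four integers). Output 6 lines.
1187 2000 2000 1187
1187 2025 2025 1187
1187 2025 2107 1187
1187 2025 2276 1187
1282 2025 2276 1282
1282 2276 2276 1282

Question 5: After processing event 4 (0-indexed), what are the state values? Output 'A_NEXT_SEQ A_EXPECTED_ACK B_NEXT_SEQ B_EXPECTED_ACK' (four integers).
After event 0: A_seq=1187 A_ack=2000 B_seq=2000 B_ack=1187
After event 1: A_seq=1187 A_ack=2025 B_seq=2025 B_ack=1187
After event 2: A_seq=1187 A_ack=2025 B_seq=2107 B_ack=1187
After event 3: A_seq=1187 A_ack=2025 B_seq=2276 B_ack=1187
After event 4: A_seq=1282 A_ack=2025 B_seq=2276 B_ack=1282

1282 2025 2276 1282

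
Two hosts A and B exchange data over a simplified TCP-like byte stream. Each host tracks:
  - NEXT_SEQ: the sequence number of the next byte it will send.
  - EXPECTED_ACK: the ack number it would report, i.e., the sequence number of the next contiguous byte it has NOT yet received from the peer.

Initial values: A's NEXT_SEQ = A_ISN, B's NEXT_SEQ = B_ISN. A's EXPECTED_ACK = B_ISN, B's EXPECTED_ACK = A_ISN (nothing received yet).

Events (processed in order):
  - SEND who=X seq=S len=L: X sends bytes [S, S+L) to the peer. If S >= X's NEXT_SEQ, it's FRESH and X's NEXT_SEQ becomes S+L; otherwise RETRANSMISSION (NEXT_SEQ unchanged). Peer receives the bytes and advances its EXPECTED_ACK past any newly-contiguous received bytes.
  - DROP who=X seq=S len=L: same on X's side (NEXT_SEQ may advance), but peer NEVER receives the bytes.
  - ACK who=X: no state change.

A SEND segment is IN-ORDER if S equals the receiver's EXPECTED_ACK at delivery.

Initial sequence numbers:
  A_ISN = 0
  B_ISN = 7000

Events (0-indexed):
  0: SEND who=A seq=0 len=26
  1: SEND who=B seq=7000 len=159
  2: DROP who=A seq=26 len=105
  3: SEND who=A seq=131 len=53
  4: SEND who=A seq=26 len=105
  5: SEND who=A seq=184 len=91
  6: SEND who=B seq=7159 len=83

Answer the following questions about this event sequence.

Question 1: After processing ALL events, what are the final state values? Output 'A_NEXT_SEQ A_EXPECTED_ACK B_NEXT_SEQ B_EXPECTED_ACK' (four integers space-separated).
After event 0: A_seq=26 A_ack=7000 B_seq=7000 B_ack=26
After event 1: A_seq=26 A_ack=7159 B_seq=7159 B_ack=26
After event 2: A_seq=131 A_ack=7159 B_seq=7159 B_ack=26
After event 3: A_seq=184 A_ack=7159 B_seq=7159 B_ack=26
After event 4: A_seq=184 A_ack=7159 B_seq=7159 B_ack=184
After event 5: A_seq=275 A_ack=7159 B_seq=7159 B_ack=275
After event 6: A_seq=275 A_ack=7242 B_seq=7242 B_ack=275

Answer: 275 7242 7242 275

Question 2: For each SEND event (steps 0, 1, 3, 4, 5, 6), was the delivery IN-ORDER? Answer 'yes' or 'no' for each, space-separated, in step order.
Answer: yes yes no yes yes yes

Derivation:
Step 0: SEND seq=0 -> in-order
Step 1: SEND seq=7000 -> in-order
Step 3: SEND seq=131 -> out-of-order
Step 4: SEND seq=26 -> in-order
Step 5: SEND seq=184 -> in-order
Step 6: SEND seq=7159 -> in-order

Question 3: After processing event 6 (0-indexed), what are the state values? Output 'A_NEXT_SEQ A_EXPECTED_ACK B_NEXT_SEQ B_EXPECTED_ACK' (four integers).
After event 0: A_seq=26 A_ack=7000 B_seq=7000 B_ack=26
After event 1: A_seq=26 A_ack=7159 B_seq=7159 B_ack=26
After event 2: A_seq=131 A_ack=7159 B_seq=7159 B_ack=26
After event 3: A_seq=184 A_ack=7159 B_seq=7159 B_ack=26
After event 4: A_seq=184 A_ack=7159 B_seq=7159 B_ack=184
After event 5: A_seq=275 A_ack=7159 B_seq=7159 B_ack=275
After event 6: A_seq=275 A_ack=7242 B_seq=7242 B_ack=275

275 7242 7242 275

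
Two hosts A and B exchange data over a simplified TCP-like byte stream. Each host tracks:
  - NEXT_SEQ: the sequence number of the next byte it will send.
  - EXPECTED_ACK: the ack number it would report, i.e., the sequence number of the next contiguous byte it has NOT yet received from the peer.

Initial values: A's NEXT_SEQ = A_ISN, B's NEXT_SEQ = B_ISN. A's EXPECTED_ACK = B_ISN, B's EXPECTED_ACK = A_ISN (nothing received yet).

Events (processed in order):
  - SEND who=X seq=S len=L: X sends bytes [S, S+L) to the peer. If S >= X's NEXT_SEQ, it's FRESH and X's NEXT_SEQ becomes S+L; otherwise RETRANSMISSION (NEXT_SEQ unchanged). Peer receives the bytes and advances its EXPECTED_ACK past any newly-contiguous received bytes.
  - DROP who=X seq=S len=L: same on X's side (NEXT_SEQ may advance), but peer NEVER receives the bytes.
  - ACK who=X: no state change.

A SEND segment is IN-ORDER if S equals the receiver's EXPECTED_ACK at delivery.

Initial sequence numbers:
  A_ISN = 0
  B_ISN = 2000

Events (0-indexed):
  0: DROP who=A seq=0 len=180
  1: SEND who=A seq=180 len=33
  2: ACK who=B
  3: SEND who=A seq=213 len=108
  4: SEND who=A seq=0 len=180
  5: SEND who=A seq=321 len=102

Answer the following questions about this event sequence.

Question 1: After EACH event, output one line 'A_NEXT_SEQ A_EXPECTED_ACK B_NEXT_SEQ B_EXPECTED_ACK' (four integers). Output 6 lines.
180 2000 2000 0
213 2000 2000 0
213 2000 2000 0
321 2000 2000 0
321 2000 2000 321
423 2000 2000 423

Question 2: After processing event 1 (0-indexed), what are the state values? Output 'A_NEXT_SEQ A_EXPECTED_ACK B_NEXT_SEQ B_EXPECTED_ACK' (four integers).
After event 0: A_seq=180 A_ack=2000 B_seq=2000 B_ack=0
After event 1: A_seq=213 A_ack=2000 B_seq=2000 B_ack=0

213 2000 2000 0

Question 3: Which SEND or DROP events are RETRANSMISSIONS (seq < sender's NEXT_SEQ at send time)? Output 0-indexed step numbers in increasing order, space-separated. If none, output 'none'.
Answer: 4

Derivation:
Step 0: DROP seq=0 -> fresh
Step 1: SEND seq=180 -> fresh
Step 3: SEND seq=213 -> fresh
Step 4: SEND seq=0 -> retransmit
Step 5: SEND seq=321 -> fresh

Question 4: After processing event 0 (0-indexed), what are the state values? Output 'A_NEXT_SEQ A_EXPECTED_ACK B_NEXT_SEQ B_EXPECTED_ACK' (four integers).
After event 0: A_seq=180 A_ack=2000 B_seq=2000 B_ack=0

180 2000 2000 0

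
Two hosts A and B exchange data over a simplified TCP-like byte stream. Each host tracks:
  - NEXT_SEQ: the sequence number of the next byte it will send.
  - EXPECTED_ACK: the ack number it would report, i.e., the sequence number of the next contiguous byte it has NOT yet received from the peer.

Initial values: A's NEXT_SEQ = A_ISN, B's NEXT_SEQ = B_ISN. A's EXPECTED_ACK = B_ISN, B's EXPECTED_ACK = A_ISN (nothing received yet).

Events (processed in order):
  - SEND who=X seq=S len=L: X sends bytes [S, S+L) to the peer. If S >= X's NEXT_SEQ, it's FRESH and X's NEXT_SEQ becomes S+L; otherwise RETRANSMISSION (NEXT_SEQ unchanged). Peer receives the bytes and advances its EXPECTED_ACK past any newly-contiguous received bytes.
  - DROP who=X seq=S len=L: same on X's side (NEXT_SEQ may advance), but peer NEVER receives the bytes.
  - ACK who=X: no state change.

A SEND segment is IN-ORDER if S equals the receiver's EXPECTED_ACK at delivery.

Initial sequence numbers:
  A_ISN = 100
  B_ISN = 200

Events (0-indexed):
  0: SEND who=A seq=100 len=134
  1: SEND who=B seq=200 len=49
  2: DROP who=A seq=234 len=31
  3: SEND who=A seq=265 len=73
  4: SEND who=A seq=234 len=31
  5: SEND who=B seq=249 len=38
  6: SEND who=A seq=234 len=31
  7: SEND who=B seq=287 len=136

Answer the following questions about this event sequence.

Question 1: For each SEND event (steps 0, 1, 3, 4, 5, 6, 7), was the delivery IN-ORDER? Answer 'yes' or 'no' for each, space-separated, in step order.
Answer: yes yes no yes yes no yes

Derivation:
Step 0: SEND seq=100 -> in-order
Step 1: SEND seq=200 -> in-order
Step 3: SEND seq=265 -> out-of-order
Step 4: SEND seq=234 -> in-order
Step 5: SEND seq=249 -> in-order
Step 6: SEND seq=234 -> out-of-order
Step 7: SEND seq=287 -> in-order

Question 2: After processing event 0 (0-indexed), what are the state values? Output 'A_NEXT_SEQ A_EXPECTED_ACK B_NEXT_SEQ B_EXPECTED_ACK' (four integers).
After event 0: A_seq=234 A_ack=200 B_seq=200 B_ack=234

234 200 200 234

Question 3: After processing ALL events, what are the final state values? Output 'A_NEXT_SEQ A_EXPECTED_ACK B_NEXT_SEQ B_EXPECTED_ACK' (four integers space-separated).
After event 0: A_seq=234 A_ack=200 B_seq=200 B_ack=234
After event 1: A_seq=234 A_ack=249 B_seq=249 B_ack=234
After event 2: A_seq=265 A_ack=249 B_seq=249 B_ack=234
After event 3: A_seq=338 A_ack=249 B_seq=249 B_ack=234
After event 4: A_seq=338 A_ack=249 B_seq=249 B_ack=338
After event 5: A_seq=338 A_ack=287 B_seq=287 B_ack=338
After event 6: A_seq=338 A_ack=287 B_seq=287 B_ack=338
After event 7: A_seq=338 A_ack=423 B_seq=423 B_ack=338

Answer: 338 423 423 338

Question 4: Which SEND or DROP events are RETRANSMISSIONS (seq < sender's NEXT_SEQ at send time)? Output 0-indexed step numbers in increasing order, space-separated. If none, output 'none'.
Answer: 4 6

Derivation:
Step 0: SEND seq=100 -> fresh
Step 1: SEND seq=200 -> fresh
Step 2: DROP seq=234 -> fresh
Step 3: SEND seq=265 -> fresh
Step 4: SEND seq=234 -> retransmit
Step 5: SEND seq=249 -> fresh
Step 6: SEND seq=234 -> retransmit
Step 7: SEND seq=287 -> fresh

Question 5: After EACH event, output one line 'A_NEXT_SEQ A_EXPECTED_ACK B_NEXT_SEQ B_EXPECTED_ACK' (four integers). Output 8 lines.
234 200 200 234
234 249 249 234
265 249 249 234
338 249 249 234
338 249 249 338
338 287 287 338
338 287 287 338
338 423 423 338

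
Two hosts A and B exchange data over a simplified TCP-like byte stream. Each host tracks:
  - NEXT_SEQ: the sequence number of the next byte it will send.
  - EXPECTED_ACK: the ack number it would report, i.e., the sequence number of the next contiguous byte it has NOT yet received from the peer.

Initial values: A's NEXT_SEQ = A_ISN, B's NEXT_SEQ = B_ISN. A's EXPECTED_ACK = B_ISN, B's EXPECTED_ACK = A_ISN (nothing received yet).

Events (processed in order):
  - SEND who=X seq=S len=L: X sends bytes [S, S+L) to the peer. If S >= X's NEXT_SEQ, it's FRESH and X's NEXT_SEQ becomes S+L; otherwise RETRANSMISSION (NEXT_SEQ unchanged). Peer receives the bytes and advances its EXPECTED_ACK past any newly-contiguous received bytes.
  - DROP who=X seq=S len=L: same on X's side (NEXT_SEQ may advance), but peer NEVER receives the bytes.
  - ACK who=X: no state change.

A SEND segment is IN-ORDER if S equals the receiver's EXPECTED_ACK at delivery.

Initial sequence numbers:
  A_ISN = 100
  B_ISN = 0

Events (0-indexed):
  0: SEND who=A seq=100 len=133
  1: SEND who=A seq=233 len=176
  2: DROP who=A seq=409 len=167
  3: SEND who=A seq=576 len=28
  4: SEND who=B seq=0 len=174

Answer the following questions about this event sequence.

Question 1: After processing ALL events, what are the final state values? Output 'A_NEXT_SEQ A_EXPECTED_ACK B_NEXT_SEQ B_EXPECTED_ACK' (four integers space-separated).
After event 0: A_seq=233 A_ack=0 B_seq=0 B_ack=233
After event 1: A_seq=409 A_ack=0 B_seq=0 B_ack=409
After event 2: A_seq=576 A_ack=0 B_seq=0 B_ack=409
After event 3: A_seq=604 A_ack=0 B_seq=0 B_ack=409
After event 4: A_seq=604 A_ack=174 B_seq=174 B_ack=409

Answer: 604 174 174 409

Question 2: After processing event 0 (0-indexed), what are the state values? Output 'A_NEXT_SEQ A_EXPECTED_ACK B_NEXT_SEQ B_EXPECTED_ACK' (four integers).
After event 0: A_seq=233 A_ack=0 B_seq=0 B_ack=233

233 0 0 233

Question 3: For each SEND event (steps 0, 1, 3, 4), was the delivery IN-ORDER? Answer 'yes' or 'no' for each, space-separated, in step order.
Step 0: SEND seq=100 -> in-order
Step 1: SEND seq=233 -> in-order
Step 3: SEND seq=576 -> out-of-order
Step 4: SEND seq=0 -> in-order

Answer: yes yes no yes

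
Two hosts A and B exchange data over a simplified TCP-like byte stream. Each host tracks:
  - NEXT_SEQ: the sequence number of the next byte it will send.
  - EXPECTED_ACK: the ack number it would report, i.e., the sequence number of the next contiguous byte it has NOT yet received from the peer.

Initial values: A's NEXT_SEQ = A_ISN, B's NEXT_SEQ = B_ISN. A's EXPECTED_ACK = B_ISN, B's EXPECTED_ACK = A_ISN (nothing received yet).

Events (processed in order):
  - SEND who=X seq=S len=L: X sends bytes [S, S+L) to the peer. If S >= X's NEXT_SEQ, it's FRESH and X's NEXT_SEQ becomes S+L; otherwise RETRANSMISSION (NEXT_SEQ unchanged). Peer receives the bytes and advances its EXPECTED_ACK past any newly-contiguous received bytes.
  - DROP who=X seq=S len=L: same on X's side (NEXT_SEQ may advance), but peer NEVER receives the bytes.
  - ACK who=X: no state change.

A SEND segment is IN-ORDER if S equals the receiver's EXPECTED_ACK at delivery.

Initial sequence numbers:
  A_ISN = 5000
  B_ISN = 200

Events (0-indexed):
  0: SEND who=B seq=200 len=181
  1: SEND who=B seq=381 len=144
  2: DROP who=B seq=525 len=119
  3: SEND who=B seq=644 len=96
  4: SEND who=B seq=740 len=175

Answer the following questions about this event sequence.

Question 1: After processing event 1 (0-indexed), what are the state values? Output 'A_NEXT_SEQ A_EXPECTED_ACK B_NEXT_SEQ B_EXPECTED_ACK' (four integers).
After event 0: A_seq=5000 A_ack=381 B_seq=381 B_ack=5000
After event 1: A_seq=5000 A_ack=525 B_seq=525 B_ack=5000

5000 525 525 5000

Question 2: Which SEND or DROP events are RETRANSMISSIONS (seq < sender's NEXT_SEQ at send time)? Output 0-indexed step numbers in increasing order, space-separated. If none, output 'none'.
Step 0: SEND seq=200 -> fresh
Step 1: SEND seq=381 -> fresh
Step 2: DROP seq=525 -> fresh
Step 3: SEND seq=644 -> fresh
Step 4: SEND seq=740 -> fresh

Answer: none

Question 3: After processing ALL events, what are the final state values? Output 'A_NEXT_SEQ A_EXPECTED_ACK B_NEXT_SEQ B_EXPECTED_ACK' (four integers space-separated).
Answer: 5000 525 915 5000

Derivation:
After event 0: A_seq=5000 A_ack=381 B_seq=381 B_ack=5000
After event 1: A_seq=5000 A_ack=525 B_seq=525 B_ack=5000
After event 2: A_seq=5000 A_ack=525 B_seq=644 B_ack=5000
After event 3: A_seq=5000 A_ack=525 B_seq=740 B_ack=5000
After event 4: A_seq=5000 A_ack=525 B_seq=915 B_ack=5000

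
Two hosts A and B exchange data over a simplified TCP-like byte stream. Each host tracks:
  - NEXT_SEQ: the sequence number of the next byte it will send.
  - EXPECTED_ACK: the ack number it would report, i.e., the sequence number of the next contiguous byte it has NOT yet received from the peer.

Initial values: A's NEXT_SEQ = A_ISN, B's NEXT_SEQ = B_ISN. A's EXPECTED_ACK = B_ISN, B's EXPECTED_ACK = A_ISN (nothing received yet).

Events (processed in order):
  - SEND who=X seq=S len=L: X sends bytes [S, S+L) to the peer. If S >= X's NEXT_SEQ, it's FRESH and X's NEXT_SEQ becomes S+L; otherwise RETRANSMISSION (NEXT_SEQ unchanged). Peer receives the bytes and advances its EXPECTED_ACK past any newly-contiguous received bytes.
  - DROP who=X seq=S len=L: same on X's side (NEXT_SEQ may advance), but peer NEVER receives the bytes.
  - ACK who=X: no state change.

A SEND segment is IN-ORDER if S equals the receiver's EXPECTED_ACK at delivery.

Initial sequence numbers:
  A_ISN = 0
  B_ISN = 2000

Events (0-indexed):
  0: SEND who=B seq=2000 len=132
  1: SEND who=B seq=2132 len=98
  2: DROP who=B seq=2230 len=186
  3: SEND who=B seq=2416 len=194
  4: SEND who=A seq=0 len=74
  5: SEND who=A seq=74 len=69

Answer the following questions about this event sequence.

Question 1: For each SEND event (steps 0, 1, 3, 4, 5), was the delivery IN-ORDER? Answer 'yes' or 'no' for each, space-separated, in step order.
Step 0: SEND seq=2000 -> in-order
Step 1: SEND seq=2132 -> in-order
Step 3: SEND seq=2416 -> out-of-order
Step 4: SEND seq=0 -> in-order
Step 5: SEND seq=74 -> in-order

Answer: yes yes no yes yes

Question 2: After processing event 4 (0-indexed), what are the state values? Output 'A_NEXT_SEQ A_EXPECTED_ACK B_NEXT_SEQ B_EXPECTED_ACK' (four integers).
After event 0: A_seq=0 A_ack=2132 B_seq=2132 B_ack=0
After event 1: A_seq=0 A_ack=2230 B_seq=2230 B_ack=0
After event 2: A_seq=0 A_ack=2230 B_seq=2416 B_ack=0
After event 3: A_seq=0 A_ack=2230 B_seq=2610 B_ack=0
After event 4: A_seq=74 A_ack=2230 B_seq=2610 B_ack=74

74 2230 2610 74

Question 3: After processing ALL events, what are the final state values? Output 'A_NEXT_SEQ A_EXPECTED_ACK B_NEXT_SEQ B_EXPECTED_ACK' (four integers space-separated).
After event 0: A_seq=0 A_ack=2132 B_seq=2132 B_ack=0
After event 1: A_seq=0 A_ack=2230 B_seq=2230 B_ack=0
After event 2: A_seq=0 A_ack=2230 B_seq=2416 B_ack=0
After event 3: A_seq=0 A_ack=2230 B_seq=2610 B_ack=0
After event 4: A_seq=74 A_ack=2230 B_seq=2610 B_ack=74
After event 5: A_seq=143 A_ack=2230 B_seq=2610 B_ack=143

Answer: 143 2230 2610 143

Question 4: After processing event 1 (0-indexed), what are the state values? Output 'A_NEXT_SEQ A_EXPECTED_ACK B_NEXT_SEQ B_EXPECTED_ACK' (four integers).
After event 0: A_seq=0 A_ack=2132 B_seq=2132 B_ack=0
After event 1: A_seq=0 A_ack=2230 B_seq=2230 B_ack=0

0 2230 2230 0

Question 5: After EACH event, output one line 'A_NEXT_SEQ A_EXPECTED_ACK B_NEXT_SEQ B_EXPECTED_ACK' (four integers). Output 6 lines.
0 2132 2132 0
0 2230 2230 0
0 2230 2416 0
0 2230 2610 0
74 2230 2610 74
143 2230 2610 143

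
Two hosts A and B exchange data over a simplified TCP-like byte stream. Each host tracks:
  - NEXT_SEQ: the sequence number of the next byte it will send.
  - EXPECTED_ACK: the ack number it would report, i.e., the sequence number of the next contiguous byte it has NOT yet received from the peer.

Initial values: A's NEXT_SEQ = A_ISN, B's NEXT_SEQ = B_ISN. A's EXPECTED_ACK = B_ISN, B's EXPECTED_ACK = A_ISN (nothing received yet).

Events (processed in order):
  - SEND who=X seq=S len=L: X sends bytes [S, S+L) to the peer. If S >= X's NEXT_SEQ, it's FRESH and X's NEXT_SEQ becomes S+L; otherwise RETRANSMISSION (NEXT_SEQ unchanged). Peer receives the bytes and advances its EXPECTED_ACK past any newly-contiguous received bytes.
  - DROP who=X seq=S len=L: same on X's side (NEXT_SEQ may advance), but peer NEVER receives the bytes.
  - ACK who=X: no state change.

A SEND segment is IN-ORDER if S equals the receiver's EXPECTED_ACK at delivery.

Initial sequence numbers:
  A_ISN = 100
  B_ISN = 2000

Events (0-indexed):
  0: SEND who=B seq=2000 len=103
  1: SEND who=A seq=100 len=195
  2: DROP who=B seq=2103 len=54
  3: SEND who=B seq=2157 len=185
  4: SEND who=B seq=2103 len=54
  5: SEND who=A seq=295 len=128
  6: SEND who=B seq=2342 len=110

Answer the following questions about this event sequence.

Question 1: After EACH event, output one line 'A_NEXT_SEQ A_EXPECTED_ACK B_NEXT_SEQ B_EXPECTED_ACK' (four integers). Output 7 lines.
100 2103 2103 100
295 2103 2103 295
295 2103 2157 295
295 2103 2342 295
295 2342 2342 295
423 2342 2342 423
423 2452 2452 423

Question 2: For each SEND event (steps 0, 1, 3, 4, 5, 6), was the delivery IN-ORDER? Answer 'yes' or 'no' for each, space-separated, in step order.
Step 0: SEND seq=2000 -> in-order
Step 1: SEND seq=100 -> in-order
Step 3: SEND seq=2157 -> out-of-order
Step 4: SEND seq=2103 -> in-order
Step 5: SEND seq=295 -> in-order
Step 6: SEND seq=2342 -> in-order

Answer: yes yes no yes yes yes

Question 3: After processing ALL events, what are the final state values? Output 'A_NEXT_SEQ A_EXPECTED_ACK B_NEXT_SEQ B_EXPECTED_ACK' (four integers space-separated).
After event 0: A_seq=100 A_ack=2103 B_seq=2103 B_ack=100
After event 1: A_seq=295 A_ack=2103 B_seq=2103 B_ack=295
After event 2: A_seq=295 A_ack=2103 B_seq=2157 B_ack=295
After event 3: A_seq=295 A_ack=2103 B_seq=2342 B_ack=295
After event 4: A_seq=295 A_ack=2342 B_seq=2342 B_ack=295
After event 5: A_seq=423 A_ack=2342 B_seq=2342 B_ack=423
After event 6: A_seq=423 A_ack=2452 B_seq=2452 B_ack=423

Answer: 423 2452 2452 423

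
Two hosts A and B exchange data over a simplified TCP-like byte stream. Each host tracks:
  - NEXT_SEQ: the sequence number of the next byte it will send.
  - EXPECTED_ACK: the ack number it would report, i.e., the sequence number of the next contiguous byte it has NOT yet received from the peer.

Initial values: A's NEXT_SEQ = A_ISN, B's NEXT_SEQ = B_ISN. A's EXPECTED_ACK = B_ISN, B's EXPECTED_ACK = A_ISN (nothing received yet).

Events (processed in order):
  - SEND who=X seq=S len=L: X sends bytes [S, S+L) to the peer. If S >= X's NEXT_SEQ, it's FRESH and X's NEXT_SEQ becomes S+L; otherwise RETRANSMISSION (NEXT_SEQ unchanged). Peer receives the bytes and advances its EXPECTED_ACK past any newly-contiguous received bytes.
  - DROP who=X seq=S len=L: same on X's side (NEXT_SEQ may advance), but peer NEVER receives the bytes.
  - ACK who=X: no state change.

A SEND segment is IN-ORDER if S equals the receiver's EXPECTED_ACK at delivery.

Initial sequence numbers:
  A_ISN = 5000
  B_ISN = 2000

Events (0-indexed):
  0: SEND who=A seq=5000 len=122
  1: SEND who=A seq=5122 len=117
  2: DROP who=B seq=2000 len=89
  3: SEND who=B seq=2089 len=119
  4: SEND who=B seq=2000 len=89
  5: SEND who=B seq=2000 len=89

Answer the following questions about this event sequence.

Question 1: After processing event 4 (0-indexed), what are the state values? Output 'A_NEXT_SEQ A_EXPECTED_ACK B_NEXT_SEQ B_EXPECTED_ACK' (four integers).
After event 0: A_seq=5122 A_ack=2000 B_seq=2000 B_ack=5122
After event 1: A_seq=5239 A_ack=2000 B_seq=2000 B_ack=5239
After event 2: A_seq=5239 A_ack=2000 B_seq=2089 B_ack=5239
After event 3: A_seq=5239 A_ack=2000 B_seq=2208 B_ack=5239
After event 4: A_seq=5239 A_ack=2208 B_seq=2208 B_ack=5239

5239 2208 2208 5239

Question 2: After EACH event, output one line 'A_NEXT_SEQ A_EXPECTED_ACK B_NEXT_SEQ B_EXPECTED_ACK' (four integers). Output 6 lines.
5122 2000 2000 5122
5239 2000 2000 5239
5239 2000 2089 5239
5239 2000 2208 5239
5239 2208 2208 5239
5239 2208 2208 5239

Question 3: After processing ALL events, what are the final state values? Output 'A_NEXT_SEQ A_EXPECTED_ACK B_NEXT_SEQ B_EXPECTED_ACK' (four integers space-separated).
After event 0: A_seq=5122 A_ack=2000 B_seq=2000 B_ack=5122
After event 1: A_seq=5239 A_ack=2000 B_seq=2000 B_ack=5239
After event 2: A_seq=5239 A_ack=2000 B_seq=2089 B_ack=5239
After event 3: A_seq=5239 A_ack=2000 B_seq=2208 B_ack=5239
After event 4: A_seq=5239 A_ack=2208 B_seq=2208 B_ack=5239
After event 5: A_seq=5239 A_ack=2208 B_seq=2208 B_ack=5239

Answer: 5239 2208 2208 5239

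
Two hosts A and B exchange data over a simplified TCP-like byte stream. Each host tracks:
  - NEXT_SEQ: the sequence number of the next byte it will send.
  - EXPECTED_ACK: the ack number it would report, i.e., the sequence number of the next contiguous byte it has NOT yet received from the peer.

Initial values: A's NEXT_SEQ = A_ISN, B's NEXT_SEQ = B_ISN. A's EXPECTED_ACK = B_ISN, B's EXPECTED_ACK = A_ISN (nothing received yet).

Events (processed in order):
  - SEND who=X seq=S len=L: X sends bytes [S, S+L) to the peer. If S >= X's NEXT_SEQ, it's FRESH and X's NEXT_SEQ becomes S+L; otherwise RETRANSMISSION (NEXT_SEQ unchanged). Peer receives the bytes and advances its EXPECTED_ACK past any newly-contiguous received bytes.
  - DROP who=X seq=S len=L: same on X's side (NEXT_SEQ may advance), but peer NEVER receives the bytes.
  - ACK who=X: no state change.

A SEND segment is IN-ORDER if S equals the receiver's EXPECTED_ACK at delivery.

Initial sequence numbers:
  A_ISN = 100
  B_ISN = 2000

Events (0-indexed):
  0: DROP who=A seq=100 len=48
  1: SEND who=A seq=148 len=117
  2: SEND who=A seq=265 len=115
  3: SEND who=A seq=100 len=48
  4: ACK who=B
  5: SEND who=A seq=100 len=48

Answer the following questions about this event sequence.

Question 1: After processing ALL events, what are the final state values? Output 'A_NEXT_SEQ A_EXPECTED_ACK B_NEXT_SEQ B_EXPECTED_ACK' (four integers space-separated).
After event 0: A_seq=148 A_ack=2000 B_seq=2000 B_ack=100
After event 1: A_seq=265 A_ack=2000 B_seq=2000 B_ack=100
After event 2: A_seq=380 A_ack=2000 B_seq=2000 B_ack=100
After event 3: A_seq=380 A_ack=2000 B_seq=2000 B_ack=380
After event 4: A_seq=380 A_ack=2000 B_seq=2000 B_ack=380
After event 5: A_seq=380 A_ack=2000 B_seq=2000 B_ack=380

Answer: 380 2000 2000 380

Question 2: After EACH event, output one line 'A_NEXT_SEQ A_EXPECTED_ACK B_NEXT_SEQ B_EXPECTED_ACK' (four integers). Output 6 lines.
148 2000 2000 100
265 2000 2000 100
380 2000 2000 100
380 2000 2000 380
380 2000 2000 380
380 2000 2000 380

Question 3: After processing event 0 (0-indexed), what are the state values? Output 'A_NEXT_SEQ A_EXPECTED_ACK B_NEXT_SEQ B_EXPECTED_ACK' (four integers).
After event 0: A_seq=148 A_ack=2000 B_seq=2000 B_ack=100

148 2000 2000 100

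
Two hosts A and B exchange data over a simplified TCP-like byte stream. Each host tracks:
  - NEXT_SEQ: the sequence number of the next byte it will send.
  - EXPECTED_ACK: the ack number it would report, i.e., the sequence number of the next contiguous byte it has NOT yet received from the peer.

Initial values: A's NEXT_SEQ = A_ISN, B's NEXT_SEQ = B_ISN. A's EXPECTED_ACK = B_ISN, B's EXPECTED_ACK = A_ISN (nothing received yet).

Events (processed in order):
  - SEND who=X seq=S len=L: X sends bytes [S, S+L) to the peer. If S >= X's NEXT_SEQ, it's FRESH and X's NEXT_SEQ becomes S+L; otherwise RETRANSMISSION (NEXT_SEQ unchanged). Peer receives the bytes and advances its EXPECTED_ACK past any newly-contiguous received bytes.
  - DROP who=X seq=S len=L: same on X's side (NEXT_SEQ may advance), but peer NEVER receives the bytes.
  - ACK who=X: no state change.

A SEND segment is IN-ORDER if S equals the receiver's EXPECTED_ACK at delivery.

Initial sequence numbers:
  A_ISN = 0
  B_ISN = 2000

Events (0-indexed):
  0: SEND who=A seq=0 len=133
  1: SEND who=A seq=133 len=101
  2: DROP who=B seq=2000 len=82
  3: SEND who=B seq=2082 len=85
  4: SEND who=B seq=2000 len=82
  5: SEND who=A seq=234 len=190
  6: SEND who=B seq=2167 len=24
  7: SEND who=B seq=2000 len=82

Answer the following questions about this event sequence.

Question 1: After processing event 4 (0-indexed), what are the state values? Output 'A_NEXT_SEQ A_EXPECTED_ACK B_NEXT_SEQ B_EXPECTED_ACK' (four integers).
After event 0: A_seq=133 A_ack=2000 B_seq=2000 B_ack=133
After event 1: A_seq=234 A_ack=2000 B_seq=2000 B_ack=234
After event 2: A_seq=234 A_ack=2000 B_seq=2082 B_ack=234
After event 3: A_seq=234 A_ack=2000 B_seq=2167 B_ack=234
After event 4: A_seq=234 A_ack=2167 B_seq=2167 B_ack=234

234 2167 2167 234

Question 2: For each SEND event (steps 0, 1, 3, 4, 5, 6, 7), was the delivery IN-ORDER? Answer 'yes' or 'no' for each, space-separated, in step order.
Step 0: SEND seq=0 -> in-order
Step 1: SEND seq=133 -> in-order
Step 3: SEND seq=2082 -> out-of-order
Step 4: SEND seq=2000 -> in-order
Step 5: SEND seq=234 -> in-order
Step 6: SEND seq=2167 -> in-order
Step 7: SEND seq=2000 -> out-of-order

Answer: yes yes no yes yes yes no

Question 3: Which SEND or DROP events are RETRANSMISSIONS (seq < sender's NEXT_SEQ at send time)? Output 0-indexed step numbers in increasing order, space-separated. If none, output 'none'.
Step 0: SEND seq=0 -> fresh
Step 1: SEND seq=133 -> fresh
Step 2: DROP seq=2000 -> fresh
Step 3: SEND seq=2082 -> fresh
Step 4: SEND seq=2000 -> retransmit
Step 5: SEND seq=234 -> fresh
Step 6: SEND seq=2167 -> fresh
Step 7: SEND seq=2000 -> retransmit

Answer: 4 7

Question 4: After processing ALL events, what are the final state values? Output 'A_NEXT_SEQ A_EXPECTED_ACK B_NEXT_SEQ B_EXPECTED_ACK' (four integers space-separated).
After event 0: A_seq=133 A_ack=2000 B_seq=2000 B_ack=133
After event 1: A_seq=234 A_ack=2000 B_seq=2000 B_ack=234
After event 2: A_seq=234 A_ack=2000 B_seq=2082 B_ack=234
After event 3: A_seq=234 A_ack=2000 B_seq=2167 B_ack=234
After event 4: A_seq=234 A_ack=2167 B_seq=2167 B_ack=234
After event 5: A_seq=424 A_ack=2167 B_seq=2167 B_ack=424
After event 6: A_seq=424 A_ack=2191 B_seq=2191 B_ack=424
After event 7: A_seq=424 A_ack=2191 B_seq=2191 B_ack=424

Answer: 424 2191 2191 424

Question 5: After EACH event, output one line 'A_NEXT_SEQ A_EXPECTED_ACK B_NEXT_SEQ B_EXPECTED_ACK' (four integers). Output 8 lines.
133 2000 2000 133
234 2000 2000 234
234 2000 2082 234
234 2000 2167 234
234 2167 2167 234
424 2167 2167 424
424 2191 2191 424
424 2191 2191 424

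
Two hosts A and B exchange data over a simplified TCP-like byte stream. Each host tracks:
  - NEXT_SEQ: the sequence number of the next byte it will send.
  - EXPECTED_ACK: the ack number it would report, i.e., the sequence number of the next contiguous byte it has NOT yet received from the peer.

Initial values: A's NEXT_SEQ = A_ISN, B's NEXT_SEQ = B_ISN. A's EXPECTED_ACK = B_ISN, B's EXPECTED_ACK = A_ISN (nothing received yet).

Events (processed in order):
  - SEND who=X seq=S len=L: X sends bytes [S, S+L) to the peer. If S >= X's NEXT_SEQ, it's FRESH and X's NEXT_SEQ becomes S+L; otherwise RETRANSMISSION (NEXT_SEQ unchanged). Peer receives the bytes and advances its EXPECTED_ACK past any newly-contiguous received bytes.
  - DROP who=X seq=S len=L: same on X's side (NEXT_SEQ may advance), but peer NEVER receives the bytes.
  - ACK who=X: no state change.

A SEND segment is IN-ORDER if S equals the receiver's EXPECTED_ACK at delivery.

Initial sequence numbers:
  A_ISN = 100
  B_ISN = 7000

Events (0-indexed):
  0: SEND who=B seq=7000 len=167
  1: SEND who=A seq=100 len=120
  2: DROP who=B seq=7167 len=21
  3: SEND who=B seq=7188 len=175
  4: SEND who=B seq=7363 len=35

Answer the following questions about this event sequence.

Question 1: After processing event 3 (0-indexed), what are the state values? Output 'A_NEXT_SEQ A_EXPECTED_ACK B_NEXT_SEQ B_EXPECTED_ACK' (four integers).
After event 0: A_seq=100 A_ack=7167 B_seq=7167 B_ack=100
After event 1: A_seq=220 A_ack=7167 B_seq=7167 B_ack=220
After event 2: A_seq=220 A_ack=7167 B_seq=7188 B_ack=220
After event 3: A_seq=220 A_ack=7167 B_seq=7363 B_ack=220

220 7167 7363 220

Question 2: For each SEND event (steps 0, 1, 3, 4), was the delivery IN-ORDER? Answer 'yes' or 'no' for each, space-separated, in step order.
Step 0: SEND seq=7000 -> in-order
Step 1: SEND seq=100 -> in-order
Step 3: SEND seq=7188 -> out-of-order
Step 4: SEND seq=7363 -> out-of-order

Answer: yes yes no no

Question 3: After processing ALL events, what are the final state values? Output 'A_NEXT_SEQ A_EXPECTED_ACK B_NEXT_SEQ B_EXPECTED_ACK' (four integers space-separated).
Answer: 220 7167 7398 220

Derivation:
After event 0: A_seq=100 A_ack=7167 B_seq=7167 B_ack=100
After event 1: A_seq=220 A_ack=7167 B_seq=7167 B_ack=220
After event 2: A_seq=220 A_ack=7167 B_seq=7188 B_ack=220
After event 3: A_seq=220 A_ack=7167 B_seq=7363 B_ack=220
After event 4: A_seq=220 A_ack=7167 B_seq=7398 B_ack=220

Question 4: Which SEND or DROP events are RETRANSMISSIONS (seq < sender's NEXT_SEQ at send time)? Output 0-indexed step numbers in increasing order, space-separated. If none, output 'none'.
Answer: none

Derivation:
Step 0: SEND seq=7000 -> fresh
Step 1: SEND seq=100 -> fresh
Step 2: DROP seq=7167 -> fresh
Step 3: SEND seq=7188 -> fresh
Step 4: SEND seq=7363 -> fresh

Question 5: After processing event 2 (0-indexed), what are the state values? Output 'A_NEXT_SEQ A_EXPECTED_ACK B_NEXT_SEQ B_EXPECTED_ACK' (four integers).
After event 0: A_seq=100 A_ack=7167 B_seq=7167 B_ack=100
After event 1: A_seq=220 A_ack=7167 B_seq=7167 B_ack=220
After event 2: A_seq=220 A_ack=7167 B_seq=7188 B_ack=220

220 7167 7188 220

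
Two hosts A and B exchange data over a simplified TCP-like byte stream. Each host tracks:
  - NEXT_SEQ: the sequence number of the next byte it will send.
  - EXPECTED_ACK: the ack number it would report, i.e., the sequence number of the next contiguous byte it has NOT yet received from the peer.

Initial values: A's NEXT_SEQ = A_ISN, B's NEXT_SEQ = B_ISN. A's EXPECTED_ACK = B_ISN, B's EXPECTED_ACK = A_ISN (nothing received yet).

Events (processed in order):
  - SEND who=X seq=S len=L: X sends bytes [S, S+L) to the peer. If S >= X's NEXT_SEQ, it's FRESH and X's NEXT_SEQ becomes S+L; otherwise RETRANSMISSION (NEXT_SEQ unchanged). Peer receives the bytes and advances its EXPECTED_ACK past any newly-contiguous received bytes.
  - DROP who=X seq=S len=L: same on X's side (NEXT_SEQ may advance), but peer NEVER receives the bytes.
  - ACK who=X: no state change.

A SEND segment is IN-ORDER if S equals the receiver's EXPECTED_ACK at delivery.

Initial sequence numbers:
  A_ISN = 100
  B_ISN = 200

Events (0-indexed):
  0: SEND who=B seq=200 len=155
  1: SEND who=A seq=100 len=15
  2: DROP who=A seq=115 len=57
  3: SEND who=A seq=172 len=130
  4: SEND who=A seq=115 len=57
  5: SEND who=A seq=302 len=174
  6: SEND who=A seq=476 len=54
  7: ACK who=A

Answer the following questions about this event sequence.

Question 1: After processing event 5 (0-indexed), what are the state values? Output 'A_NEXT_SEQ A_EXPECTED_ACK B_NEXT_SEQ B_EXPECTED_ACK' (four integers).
After event 0: A_seq=100 A_ack=355 B_seq=355 B_ack=100
After event 1: A_seq=115 A_ack=355 B_seq=355 B_ack=115
After event 2: A_seq=172 A_ack=355 B_seq=355 B_ack=115
After event 3: A_seq=302 A_ack=355 B_seq=355 B_ack=115
After event 4: A_seq=302 A_ack=355 B_seq=355 B_ack=302
After event 5: A_seq=476 A_ack=355 B_seq=355 B_ack=476

476 355 355 476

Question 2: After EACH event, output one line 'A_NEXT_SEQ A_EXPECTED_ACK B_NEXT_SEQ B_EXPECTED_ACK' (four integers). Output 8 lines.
100 355 355 100
115 355 355 115
172 355 355 115
302 355 355 115
302 355 355 302
476 355 355 476
530 355 355 530
530 355 355 530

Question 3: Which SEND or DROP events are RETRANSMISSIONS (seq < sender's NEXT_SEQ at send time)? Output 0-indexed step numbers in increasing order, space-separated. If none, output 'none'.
Step 0: SEND seq=200 -> fresh
Step 1: SEND seq=100 -> fresh
Step 2: DROP seq=115 -> fresh
Step 3: SEND seq=172 -> fresh
Step 4: SEND seq=115 -> retransmit
Step 5: SEND seq=302 -> fresh
Step 6: SEND seq=476 -> fresh

Answer: 4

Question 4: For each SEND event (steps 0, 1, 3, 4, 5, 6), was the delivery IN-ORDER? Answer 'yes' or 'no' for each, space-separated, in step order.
Answer: yes yes no yes yes yes

Derivation:
Step 0: SEND seq=200 -> in-order
Step 1: SEND seq=100 -> in-order
Step 3: SEND seq=172 -> out-of-order
Step 4: SEND seq=115 -> in-order
Step 5: SEND seq=302 -> in-order
Step 6: SEND seq=476 -> in-order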